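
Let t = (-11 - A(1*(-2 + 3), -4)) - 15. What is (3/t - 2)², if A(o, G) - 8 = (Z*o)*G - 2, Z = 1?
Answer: 3481/784 ≈ 4.4400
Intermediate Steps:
A(o, G) = 6 + G*o (A(o, G) = 8 + ((1*o)*G - 2) = 8 + (o*G - 2) = 8 + (G*o - 2) = 8 + (-2 + G*o) = 6 + G*o)
t = -28 (t = (-11 - (6 - 4*(-2 + 3))) - 15 = (-11 - (6 - 4)) - 15 = (-11 - 1*2) - 15 = (-11 - 2) - 15 = -13 - 15 = -28)
(3/t - 2)² = (3/(-28) - 2)² = (3*(-1/28) - 2)² = (-3/28 - 2)² = (-59/28)² = 3481/784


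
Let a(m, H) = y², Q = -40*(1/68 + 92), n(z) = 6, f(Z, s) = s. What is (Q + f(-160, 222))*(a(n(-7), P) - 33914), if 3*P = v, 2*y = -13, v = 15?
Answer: 1991523413/17 ≈ 1.1715e+8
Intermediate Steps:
y = -13/2 (y = (½)*(-13) = -13/2 ≈ -6.5000)
P = 5 (P = (⅓)*15 = 5)
Q = -62570/17 (Q = -40*(1/68 + 92) = -40*6257/68 = -62570/17 ≈ -3680.6)
a(m, H) = 169/4 (a(m, H) = (-13/2)² = 169/4)
(Q + f(-160, 222))*(a(n(-7), P) - 33914) = (-62570/17 + 222)*(169/4 - 33914) = -58796/17*(-135487/4) = 1991523413/17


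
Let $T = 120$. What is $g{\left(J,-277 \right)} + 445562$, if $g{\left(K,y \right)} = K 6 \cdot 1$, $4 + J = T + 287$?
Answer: $447980$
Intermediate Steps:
$J = 403$ ($J = -4 + \left(120 + 287\right) = -4 + 407 = 403$)
$g{\left(K,y \right)} = 6 K$ ($g{\left(K,y \right)} = 6 K 1 = 6 K$)
$g{\left(J,-277 \right)} + 445562 = 6 \cdot 403 + 445562 = 2418 + 445562 = 447980$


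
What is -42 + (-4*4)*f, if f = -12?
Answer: 150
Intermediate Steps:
-42 + (-4*4)*f = -42 - 4*4*(-12) = -42 - 16*(-12) = -42 + 192 = 150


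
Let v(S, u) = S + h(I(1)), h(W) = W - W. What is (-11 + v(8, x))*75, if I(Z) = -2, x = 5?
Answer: -225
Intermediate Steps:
h(W) = 0
v(S, u) = S (v(S, u) = S + 0 = S)
(-11 + v(8, x))*75 = (-11 + 8)*75 = -3*75 = -225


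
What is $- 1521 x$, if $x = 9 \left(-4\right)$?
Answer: $54756$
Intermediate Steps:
$x = -36$
$- 1521 x = \left(-1521\right) \left(-36\right) = 54756$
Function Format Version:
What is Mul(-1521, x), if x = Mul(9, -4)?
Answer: 54756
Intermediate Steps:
x = -36
Mul(-1521, x) = Mul(-1521, -36) = 54756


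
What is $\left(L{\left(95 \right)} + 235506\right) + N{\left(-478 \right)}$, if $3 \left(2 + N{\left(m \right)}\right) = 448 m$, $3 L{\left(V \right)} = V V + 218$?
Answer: $\frac{501611}{3} \approx 1.672 \cdot 10^{5}$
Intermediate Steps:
$L{\left(V \right)} = \frac{218}{3} + \frac{V^{2}}{3}$ ($L{\left(V \right)} = \frac{V V + 218}{3} = \frac{V^{2} + 218}{3} = \frac{218 + V^{2}}{3} = \frac{218}{3} + \frac{V^{2}}{3}$)
$N{\left(m \right)} = -2 + \frac{448 m}{3}$
$\left(L{\left(95 \right)} + 235506\right) + N{\left(-478 \right)} = \left(\left(\frac{218}{3} + \frac{95^{2}}{3}\right) + 235506\right) + \left(-2 + \frac{448}{3} \left(-478\right)\right) = \left(\left(\frac{218}{3} + \frac{1}{3} \cdot 9025\right) + 235506\right) - \frac{214150}{3} = \left(\left(\frac{218}{3} + \frac{9025}{3}\right) + 235506\right) - \frac{214150}{3} = \left(3081 + 235506\right) - \frac{214150}{3} = 238587 - \frac{214150}{3} = \frac{501611}{3}$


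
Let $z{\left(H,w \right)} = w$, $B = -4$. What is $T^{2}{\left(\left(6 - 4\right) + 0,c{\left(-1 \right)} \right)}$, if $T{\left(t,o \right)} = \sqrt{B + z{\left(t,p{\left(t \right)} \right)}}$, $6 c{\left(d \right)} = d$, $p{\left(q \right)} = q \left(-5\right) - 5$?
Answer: $-19$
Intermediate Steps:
$p{\left(q \right)} = -5 - 5 q$ ($p{\left(q \right)} = - 5 q - 5 = -5 - 5 q$)
$c{\left(d \right)} = \frac{d}{6}$
$T{\left(t,o \right)} = \sqrt{-9 - 5 t}$ ($T{\left(t,o \right)} = \sqrt{-4 - \left(5 + 5 t\right)} = \sqrt{-9 - 5 t}$)
$T^{2}{\left(\left(6 - 4\right) + 0,c{\left(-1 \right)} \right)} = \left(\sqrt{-9 - 5 \left(\left(6 - 4\right) + 0\right)}\right)^{2} = \left(\sqrt{-9 - 5 \left(2 + 0\right)}\right)^{2} = \left(\sqrt{-9 - 10}\right)^{2} = \left(\sqrt{-19}\right)^{2} = \left(i \sqrt{19}\right)^{2} = -19$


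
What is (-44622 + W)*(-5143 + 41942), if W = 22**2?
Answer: -1624234262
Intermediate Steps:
W = 484
(-44622 + W)*(-5143 + 41942) = (-44622 + 484)*(-5143 + 41942) = -44138*36799 = -1624234262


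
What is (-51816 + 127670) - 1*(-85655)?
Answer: 161509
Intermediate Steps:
(-51816 + 127670) - 1*(-85655) = 75854 + 85655 = 161509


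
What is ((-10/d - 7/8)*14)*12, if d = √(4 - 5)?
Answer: -147 + 1680*I ≈ -147.0 + 1680.0*I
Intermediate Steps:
d = I (d = √(-1) = I ≈ 1.0*I)
((-10/d - 7/8)*14)*12 = ((-10*(-I) - 7/8)*14)*12 = ((-(-10)*I - 7*⅛)*14)*12 = ((10*I - 7/8)*14)*12 = ((-7/8 + 10*I)*14)*12 = (-49/4 + 140*I)*12 = -147 + 1680*I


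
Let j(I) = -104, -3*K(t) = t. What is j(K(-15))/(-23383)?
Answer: 104/23383 ≈ 0.0044477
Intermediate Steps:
K(t) = -t/3
j(K(-15))/(-23383) = -104/(-23383) = -104*(-1/23383) = 104/23383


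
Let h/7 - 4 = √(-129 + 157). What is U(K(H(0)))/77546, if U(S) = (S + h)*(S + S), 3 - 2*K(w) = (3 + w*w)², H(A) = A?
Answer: -75/38773 - 6*√7/5539 ≈ -0.0048003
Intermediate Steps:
h = 28 + 14*√7 (h = 28 + 7*√(-129 + 157) = 28 + 7*√28 = 28 + 7*(2*√7) = 28 + 14*√7 ≈ 65.041)
K(w) = 3/2 - (3 + w²)²/2 (K(w) = 3/2 - (3 + w*w)²/2 = 3/2 - (3 + w²)²/2)
U(S) = 2*S*(28 + S + 14*√7) (U(S) = (S + (28 + 14*√7))*(S + S) = (28 + S + 14*√7)*(2*S) = 2*S*(28 + S + 14*√7))
U(K(H(0)))/77546 = (2*(3/2 - (3 + 0²)²/2)*(28 + (3/2 - (3 + 0²)²/2) + 14*√7))/77546 = (2*(3/2 - (3 + 0)²/2)*(28 + (3/2 - (3 + 0)²/2) + 14*√7))*(1/77546) = (2*(3/2 - ½*3²)*(28 + (3/2 - ½*3²) + 14*√7))*(1/77546) = (2*(3/2 - ½*9)*(28 + (3/2 - ½*9) + 14*√7))*(1/77546) = (2*(3/2 - 9/2)*(28 + (3/2 - 9/2) + 14*√7))*(1/77546) = (2*(-3)*(28 - 3 + 14*√7))*(1/77546) = (2*(-3)*(25 + 14*√7))*(1/77546) = (-150 - 84*√7)*(1/77546) = -75/38773 - 6*√7/5539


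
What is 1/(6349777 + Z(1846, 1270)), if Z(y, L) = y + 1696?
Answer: 1/6353319 ≈ 1.5740e-7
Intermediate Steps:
Z(y, L) = 1696 + y
1/(6349777 + Z(1846, 1270)) = 1/(6349777 + (1696 + 1846)) = 1/(6349777 + 3542) = 1/6353319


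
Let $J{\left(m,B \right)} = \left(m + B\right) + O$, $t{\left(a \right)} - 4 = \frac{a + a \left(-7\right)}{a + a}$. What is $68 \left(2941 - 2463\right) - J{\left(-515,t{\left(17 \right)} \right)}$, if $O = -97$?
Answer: $33115$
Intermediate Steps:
$t{\left(a \right)} = 1$ ($t{\left(a \right)} = 4 + \frac{a + a \left(-7\right)}{a + a} = 4 + \frac{a - 7 a}{2 a} = 4 + - 6 a \frac{1}{2 a} = 4 - 3 = 1$)
$J{\left(m,B \right)} = -97 + B + m$ ($J{\left(m,B \right)} = \left(m + B\right) - 97 = \left(B + m\right) - 97 = -97 + B + m$)
$68 \left(2941 - 2463\right) - J{\left(-515,t{\left(17 \right)} \right)} = 68 \left(2941 - 2463\right) - \left(-97 + 1 - 515\right) = 68 \left(2941 - 2463\right) - -611 = 68 \cdot 478 + 611 = 32504 + 611 = 33115$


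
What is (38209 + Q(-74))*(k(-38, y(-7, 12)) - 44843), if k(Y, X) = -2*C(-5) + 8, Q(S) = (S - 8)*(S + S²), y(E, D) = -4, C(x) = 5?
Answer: 18151237975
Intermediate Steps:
Q(S) = (-8 + S)*(S + S²)
k(Y, X) = -2 (k(Y, X) = -2*5 + 8 = -10 + 8 = -2)
(38209 + Q(-74))*(k(-38, y(-7, 12)) - 44843) = (38209 - 74*(-8 + (-74)² - 7*(-74)))*(-2 - 44843) = (38209 - 74*(-8 + 5476 + 518))*(-44845) = (38209 - 74*5986)*(-44845) = (38209 - 442964)*(-44845) = -404755*(-44845) = 18151237975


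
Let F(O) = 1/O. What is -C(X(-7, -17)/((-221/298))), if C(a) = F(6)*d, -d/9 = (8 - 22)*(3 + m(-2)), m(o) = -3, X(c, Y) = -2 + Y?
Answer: 0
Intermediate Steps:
d = 0 (d = -9*(8 - 22)*(3 - 3) = -(-126)*0 = -9*0 = 0)
C(a) = 0 (C(a) = 0/6 = (1/6)*0 = 0)
-C(X(-7, -17)/((-221/298))) = -1*0 = 0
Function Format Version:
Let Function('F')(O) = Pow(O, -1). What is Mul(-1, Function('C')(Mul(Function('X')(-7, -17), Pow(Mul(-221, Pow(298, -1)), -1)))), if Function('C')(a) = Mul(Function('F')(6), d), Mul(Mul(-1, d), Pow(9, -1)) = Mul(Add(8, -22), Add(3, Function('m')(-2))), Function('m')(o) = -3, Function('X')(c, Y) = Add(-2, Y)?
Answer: 0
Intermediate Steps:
d = 0 (d = Mul(-9, Mul(Add(8, -22), Add(3, -3))) = Mul(-9, Mul(-14, 0)) = Mul(-9, 0) = 0)
Function('C')(a) = 0 (Function('C')(a) = Mul(Pow(6, -1), 0) = Mul(Rational(1, 6), 0) = 0)
Mul(-1, Function('C')(Mul(Function('X')(-7, -17), Pow(Mul(-221, Pow(298, -1)), -1)))) = Mul(-1, 0) = 0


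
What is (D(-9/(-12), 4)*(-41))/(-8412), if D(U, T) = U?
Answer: 41/11216 ≈ 0.0036555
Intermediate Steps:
(D(-9/(-12), 4)*(-41))/(-8412) = (-9/(-12)*(-41))/(-8412) = (-9*(-1/12)*(-41))*(-1/8412) = ((¾)*(-41))*(-1/8412) = -123/4*(-1/8412) = 41/11216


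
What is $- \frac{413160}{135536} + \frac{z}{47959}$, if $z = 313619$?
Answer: $\frac{2836490543}{812521378} \approx 3.491$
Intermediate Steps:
$- \frac{413160}{135536} + \frac{z}{47959} = - \frac{413160}{135536} + \frac{313619}{47959} = \left(-413160\right) \frac{1}{135536} + 313619 \cdot \frac{1}{47959} = - \frac{51645}{16942} + \frac{313619}{47959} = \frac{2836490543}{812521378}$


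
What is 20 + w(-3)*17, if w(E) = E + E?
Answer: -82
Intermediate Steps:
w(E) = 2*E
20 + w(-3)*17 = 20 + (2*(-3))*17 = 20 - 6*17 = 20 - 102 = -82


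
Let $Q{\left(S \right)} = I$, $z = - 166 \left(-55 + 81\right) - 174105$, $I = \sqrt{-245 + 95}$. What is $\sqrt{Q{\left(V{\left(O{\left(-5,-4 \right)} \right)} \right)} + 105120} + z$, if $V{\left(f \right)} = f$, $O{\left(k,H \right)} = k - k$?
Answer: $-178421 + \sqrt{105120 + 5 i \sqrt{6}} \approx -1.781 \cdot 10^{5} + 0.018887 i$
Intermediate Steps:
$O{\left(k,H \right)} = 0$
$I = 5 i \sqrt{6}$ ($I = \sqrt{-150} = 5 i \sqrt{6} \approx 12.247 i$)
$z = -178421$ ($z = \left(-166\right) 26 - 174105 = -4316 - 174105 = -178421$)
$Q{\left(S \right)} = 5 i \sqrt{6}$
$\sqrt{Q{\left(V{\left(O{\left(-5,-4 \right)} \right)} \right)} + 105120} + z = \sqrt{5 i \sqrt{6} + 105120} - 178421 = \sqrt{105120 + 5 i \sqrt{6}} - 178421 = -178421 + \sqrt{105120 + 5 i \sqrt{6}}$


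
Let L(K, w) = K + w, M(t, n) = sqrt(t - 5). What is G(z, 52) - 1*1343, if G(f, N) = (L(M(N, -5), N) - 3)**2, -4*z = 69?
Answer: 1105 + 98*sqrt(47) ≈ 1776.9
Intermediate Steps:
z = -69/4 (z = -1/4*69 = -69/4 ≈ -17.250)
M(t, n) = sqrt(-5 + t)
G(f, N) = (-3 + N + sqrt(-5 + N))**2 (G(f, N) = ((sqrt(-5 + N) + N) - 3)**2 = ((N + sqrt(-5 + N)) - 3)**2 = (-3 + N + sqrt(-5 + N))**2)
G(z, 52) - 1*1343 = (-3 + 52 + sqrt(-5 + 52))**2 - 1*1343 = (-3 + 52 + sqrt(47))**2 - 1343 = (49 + sqrt(47))**2 - 1343 = -1343 + (49 + sqrt(47))**2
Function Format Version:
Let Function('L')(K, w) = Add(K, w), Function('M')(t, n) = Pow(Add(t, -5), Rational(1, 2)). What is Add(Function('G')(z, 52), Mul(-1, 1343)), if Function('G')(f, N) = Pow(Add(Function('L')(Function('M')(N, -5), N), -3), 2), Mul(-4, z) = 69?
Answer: Add(1105, Mul(98, Pow(47, Rational(1, 2)))) ≈ 1776.9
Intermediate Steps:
z = Rational(-69, 4) (z = Mul(Rational(-1, 4), 69) = Rational(-69, 4) ≈ -17.250)
Function('M')(t, n) = Pow(Add(-5, t), Rational(1, 2))
Function('G')(f, N) = Pow(Add(-3, N, Pow(Add(-5, N), Rational(1, 2))), 2) (Function('G')(f, N) = Pow(Add(Add(Pow(Add(-5, N), Rational(1, 2)), N), -3), 2) = Pow(Add(Add(N, Pow(Add(-5, N), Rational(1, 2))), -3), 2) = Pow(Add(-3, N, Pow(Add(-5, N), Rational(1, 2))), 2))
Add(Function('G')(z, 52), Mul(-1, 1343)) = Add(Pow(Add(-3, 52, Pow(Add(-5, 52), Rational(1, 2))), 2), Mul(-1, 1343)) = Add(Pow(Add(-3, 52, Pow(47, Rational(1, 2))), 2), -1343) = Add(Pow(Add(49, Pow(47, Rational(1, 2))), 2), -1343) = Add(-1343, Pow(Add(49, Pow(47, Rational(1, 2))), 2))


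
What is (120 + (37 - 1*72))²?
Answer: 7225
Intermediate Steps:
(120 + (37 - 1*72))² = (120 + (37 - 72))² = (120 - 35)² = 85² = 7225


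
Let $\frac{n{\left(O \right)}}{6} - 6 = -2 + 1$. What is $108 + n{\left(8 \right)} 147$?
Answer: $4518$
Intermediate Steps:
$n{\left(O \right)} = 30$ ($n{\left(O \right)} = 36 + 6 \left(-2 + 1\right) = 36 + 6 \left(-1\right) = 36 - 6 = 30$)
$108 + n{\left(8 \right)} 147 = 108 + 30 \cdot 147 = 108 + 4410 = 4518$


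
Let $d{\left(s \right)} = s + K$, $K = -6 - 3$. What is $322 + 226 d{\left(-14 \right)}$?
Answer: $-4876$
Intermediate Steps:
$K = -9$
$d{\left(s \right)} = -9 + s$ ($d{\left(s \right)} = s - 9 = -9 + s$)
$322 + 226 d{\left(-14 \right)} = 322 + 226 \left(-9 - 14\right) = 322 + 226 \left(-23\right) = 322 - 5198 = -4876$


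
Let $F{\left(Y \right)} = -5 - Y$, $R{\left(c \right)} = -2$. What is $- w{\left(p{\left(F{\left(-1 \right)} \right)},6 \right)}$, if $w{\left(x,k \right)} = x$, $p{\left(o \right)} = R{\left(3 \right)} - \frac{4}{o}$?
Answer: $1$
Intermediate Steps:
$p{\left(o \right)} = -2 - \frac{4}{o}$
$- w{\left(p{\left(F{\left(-1 \right)} \right)},6 \right)} = - (-2 - \frac{4}{-5 - -1}) = - (-2 - \frac{4}{-5 + 1}) = - (-2 - \frac{4}{-4}) = - (-2 - -1) = - (-2 + 1) = \left(-1\right) \left(-1\right) = 1$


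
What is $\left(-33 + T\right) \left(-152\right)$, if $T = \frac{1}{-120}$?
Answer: $\frac{75259}{15} \approx 5017.3$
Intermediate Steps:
$T = - \frac{1}{120} \approx -0.0083333$
$\left(-33 + T\right) \left(-152\right) = \left(-33 - \frac{1}{120}\right) \left(-152\right) = \left(- \frac{3961}{120}\right) \left(-152\right) = \frac{75259}{15}$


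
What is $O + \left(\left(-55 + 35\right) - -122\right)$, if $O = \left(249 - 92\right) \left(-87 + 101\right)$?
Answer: $2300$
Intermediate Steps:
$O = 2198$ ($O = 157 \cdot 14 = 2198$)
$O + \left(\left(-55 + 35\right) - -122\right) = 2198 + \left(\left(-55 + 35\right) - -122\right) = 2198 + \left(-20 + 122\right) = 2198 + 102 = 2300$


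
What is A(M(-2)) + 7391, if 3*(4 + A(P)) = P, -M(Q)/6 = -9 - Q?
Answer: 7401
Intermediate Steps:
M(Q) = 54 + 6*Q (M(Q) = -6*(-9 - Q) = 54 + 6*Q)
A(P) = -4 + P/3
A(M(-2)) + 7391 = (-4 + (54 + 6*(-2))/3) + 7391 = (-4 + (54 - 12)/3) + 7391 = (-4 + (⅓)*42) + 7391 = (-4 + 14) + 7391 = 10 + 7391 = 7401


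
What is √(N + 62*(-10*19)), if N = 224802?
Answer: √213022 ≈ 461.54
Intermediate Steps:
√(N + 62*(-10*19)) = √(224802 + 62*(-10*19)) = √(224802 + 62*(-190)) = √(224802 - 11780) = √213022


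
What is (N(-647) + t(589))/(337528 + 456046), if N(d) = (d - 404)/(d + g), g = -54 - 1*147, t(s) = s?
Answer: 500523/672950752 ≈ 0.00074377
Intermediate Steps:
g = -201 (g = -54 - 147 = -201)
N(d) = (-404 + d)/(-201 + d) (N(d) = (d - 404)/(d - 201) = (-404 + d)/(-201 + d))
(N(-647) + t(589))/(337528 + 456046) = ((-404 - 647)/(-201 - 647) + 589)/(337528 + 456046) = (-1051/(-848) + 589)/793574 = (-1/848*(-1051) + 589)*(1/793574) = (1051/848 + 589)*(1/793574) = (500523/848)*(1/793574) = 500523/672950752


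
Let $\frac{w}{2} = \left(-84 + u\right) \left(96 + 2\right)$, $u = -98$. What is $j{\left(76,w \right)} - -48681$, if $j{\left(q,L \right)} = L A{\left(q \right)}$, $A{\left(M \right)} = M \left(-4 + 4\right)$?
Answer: $48681$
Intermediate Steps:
$A{\left(M \right)} = 0$ ($A{\left(M \right)} = M 0 = 0$)
$w = -35672$ ($w = 2 \left(-84 - 98\right) \left(96 + 2\right) = 2 \left(\left(-182\right) 98\right) = 2 \left(-17836\right) = -35672$)
$j{\left(q,L \right)} = 0$ ($j{\left(q,L \right)} = L 0 = 0$)
$j{\left(76,w \right)} - -48681 = 0 - -48681 = 0 + 48681 = 48681$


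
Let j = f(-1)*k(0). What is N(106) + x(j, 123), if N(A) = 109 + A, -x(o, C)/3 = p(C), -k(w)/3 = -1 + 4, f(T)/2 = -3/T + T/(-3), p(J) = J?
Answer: -154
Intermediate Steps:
f(T) = -6/T - 2*T/3 (f(T) = 2*(-3/T + T/(-3)) = 2*(-3/T + T*(-⅓)) = 2*(-3/T - T/3) = -6/T - 2*T/3)
k(w) = -9 (k(w) = -3*(-1 + 4) = -3*3 = -9)
j = -60 (j = (-6/(-1) - ⅔*(-1))*(-9) = (-6*(-1) + ⅔)*(-9) = (6 + ⅔)*(-9) = (20/3)*(-9) = -60)
x(o, C) = -3*C
N(106) + x(j, 123) = (109 + 106) - 3*123 = 215 - 369 = -154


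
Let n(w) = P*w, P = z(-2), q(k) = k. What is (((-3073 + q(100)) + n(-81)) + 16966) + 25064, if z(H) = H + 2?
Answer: 39057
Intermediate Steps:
z(H) = 2 + H
P = 0 (P = 2 - 2 = 0)
n(w) = 0 (n(w) = 0*w = 0)
(((-3073 + q(100)) + n(-81)) + 16966) + 25064 = (((-3073 + 100) + 0) + 16966) + 25064 = ((-2973 + 0) + 16966) + 25064 = (-2973 + 16966) + 25064 = 13993 + 25064 = 39057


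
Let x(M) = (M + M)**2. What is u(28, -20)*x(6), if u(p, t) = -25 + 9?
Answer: -2304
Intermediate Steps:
u(p, t) = -16
x(M) = 4*M**2 (x(M) = (2*M)**2 = 4*M**2)
u(28, -20)*x(6) = -64*6**2 = -64*36 = -16*144 = -2304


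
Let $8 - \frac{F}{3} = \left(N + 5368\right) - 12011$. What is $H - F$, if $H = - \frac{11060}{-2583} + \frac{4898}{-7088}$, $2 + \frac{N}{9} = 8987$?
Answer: $\frac{291161654351}{1307736} \approx 2.2265 \cdot 10^{5}$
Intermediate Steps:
$N = 80865$ ($N = -18 + 9 \cdot 8987 = -18 + 80883 = 80865$)
$H = \frac{4695839}{1307736}$ ($H = \left(-11060\right) \left(- \frac{1}{2583}\right) + 4898 \left(- \frac{1}{7088}\right) = \frac{1580}{369} - \frac{2449}{3544} = \frac{4695839}{1307736} \approx 3.5908$)
$F = -222642$ ($F = 24 - 3 \left(\left(80865 + 5368\right) - 12011\right) = 24 - 3 \left(86233 - 12011\right) = 24 - 222666 = -222642$)
$H - F = \frac{4695839}{1307736} - -222642 = \frac{4695839}{1307736} + 222642 = \frac{291161654351}{1307736}$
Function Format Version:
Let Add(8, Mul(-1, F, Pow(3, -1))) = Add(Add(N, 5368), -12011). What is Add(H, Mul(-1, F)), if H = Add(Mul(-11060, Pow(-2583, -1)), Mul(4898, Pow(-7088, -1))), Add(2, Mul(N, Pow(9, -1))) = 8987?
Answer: Rational(291161654351, 1307736) ≈ 2.2265e+5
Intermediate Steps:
N = 80865 (N = Add(-18, Mul(9, 8987)) = Add(-18, 80883) = 80865)
H = Rational(4695839, 1307736) (H = Add(Mul(-11060, Rational(-1, 2583)), Mul(4898, Rational(-1, 7088))) = Add(Rational(1580, 369), Rational(-2449, 3544)) = Rational(4695839, 1307736) ≈ 3.5908)
F = -222642 (F = Add(24, Mul(-3, Add(Add(80865, 5368), -12011))) = Add(24, Mul(-3, Add(86233, -12011))) = Add(24, Mul(-3, 74222)) = Add(24, -222666) = -222642)
Add(H, Mul(-1, F)) = Add(Rational(4695839, 1307736), Mul(-1, -222642)) = Add(Rational(4695839, 1307736), 222642) = Rational(291161654351, 1307736)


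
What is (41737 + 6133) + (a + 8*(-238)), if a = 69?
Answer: 46035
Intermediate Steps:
(41737 + 6133) + (a + 8*(-238)) = (41737 + 6133) + (69 + 8*(-238)) = 47870 + (69 - 1904) = 47870 - 1835 = 46035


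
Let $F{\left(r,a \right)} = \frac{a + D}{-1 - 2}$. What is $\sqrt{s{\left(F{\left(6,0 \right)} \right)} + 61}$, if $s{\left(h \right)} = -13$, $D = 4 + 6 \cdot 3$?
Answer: $4 \sqrt{3} \approx 6.9282$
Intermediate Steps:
$D = 22$ ($D = 4 + 18 = 22$)
$F{\left(r,a \right)} = - \frac{22}{3} - \frac{a}{3}$ ($F{\left(r,a \right)} = \frac{a + 22}{-1 - 2} = \frac{22 + a}{-3} = \left(22 + a\right) \left(- \frac{1}{3}\right) = - \frac{22}{3} - \frac{a}{3}$)
$\sqrt{s{\left(F{\left(6,0 \right)} \right)} + 61} = \sqrt{-13 + 61} = \sqrt{48} = 4 \sqrt{3}$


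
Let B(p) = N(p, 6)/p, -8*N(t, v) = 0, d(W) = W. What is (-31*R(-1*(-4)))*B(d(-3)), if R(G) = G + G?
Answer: 0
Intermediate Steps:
R(G) = 2*G
N(t, v) = 0 (N(t, v) = -1/8*0 = 0)
B(p) = 0 (B(p) = 0/p = 0)
(-31*R(-1*(-4)))*B(d(-3)) = -62*(-1*(-4))*0 = -62*4*0 = -31*8*0 = -248*0 = 0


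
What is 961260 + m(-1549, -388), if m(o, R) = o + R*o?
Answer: 1560723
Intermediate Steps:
961260 + m(-1549, -388) = 961260 - 1549*(1 - 388) = 961260 - 1549*(-387) = 961260 + 599463 = 1560723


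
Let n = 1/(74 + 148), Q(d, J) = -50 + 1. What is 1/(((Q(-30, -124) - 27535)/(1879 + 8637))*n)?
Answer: -291819/3448 ≈ -84.634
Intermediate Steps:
Q(d, J) = -49
n = 1/222 ≈ 0.0045045
1/(((Q(-30, -124) - 27535)/(1879 + 8637))*n) = 1/(((-49 - 27535)/(1879 + 8637))*(1/222)) = 1/(-27584/10516*(1/222)) = 1/(-27584*1/10516*(1/222)) = 1/(-6896/2629*1/222) = 1/(-3448/291819) = -291819/3448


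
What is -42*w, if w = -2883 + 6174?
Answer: -138222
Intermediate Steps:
w = 3291
-42*w = -42*3291 = -138222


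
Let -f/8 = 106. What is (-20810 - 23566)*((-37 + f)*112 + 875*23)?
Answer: 3505482120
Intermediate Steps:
f = -848 (f = -8*106 = -848)
(-20810 - 23566)*((-37 + f)*112 + 875*23) = (-20810 - 23566)*((-37 - 848)*112 + 875*23) = -44376*(-885*112 + 20125) = -44376*(-99120 + 20125) = -44376*(-78995) = 3505482120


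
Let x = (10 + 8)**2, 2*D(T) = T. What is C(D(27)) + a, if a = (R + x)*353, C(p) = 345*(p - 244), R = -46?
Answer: 37223/2 ≈ 18612.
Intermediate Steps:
D(T) = T/2
C(p) = -84180 + 345*p (C(p) = 345*(-244 + p) = -84180 + 345*p)
x = 324 (x = 18**2 = 324)
a = 98134 (a = (-46 + 324)*353 = 278*353 = 98134)
C(D(27)) + a = (-84180 + 345*((1/2)*27)) + 98134 = (-84180 + 345*(27/2)) + 98134 = (-84180 + 9315/2) + 98134 = -159045/2 + 98134 = 37223/2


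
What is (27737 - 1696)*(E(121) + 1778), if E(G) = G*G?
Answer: 427567179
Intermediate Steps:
E(G) = G²
(27737 - 1696)*(E(121) + 1778) = (27737 - 1696)*(121² + 1778) = 26041*(14641 + 1778) = 26041*16419 = 427567179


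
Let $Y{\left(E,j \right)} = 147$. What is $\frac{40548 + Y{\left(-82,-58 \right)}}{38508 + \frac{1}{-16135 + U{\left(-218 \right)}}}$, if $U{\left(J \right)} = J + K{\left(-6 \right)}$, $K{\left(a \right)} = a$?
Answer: $\frac{665729505}{629952371} \approx 1.0568$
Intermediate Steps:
$U{\left(J \right)} = -6 + J$ ($U{\left(J \right)} = J - 6 = -6 + J$)
$\frac{40548 + Y{\left(-82,-58 \right)}}{38508 + \frac{1}{-16135 + U{\left(-218 \right)}}} = \frac{40548 + 147}{38508 + \frac{1}{-16135 - 224}} = \frac{40695}{38508 + \frac{1}{-16135 - 224}} = \frac{40695}{38508 + \frac{1}{-16359}} = \frac{40695}{38508 - \frac{1}{16359}} = \frac{40695}{\frac{629952371}{16359}} = 40695 \cdot \frac{16359}{629952371} = \frac{665729505}{629952371}$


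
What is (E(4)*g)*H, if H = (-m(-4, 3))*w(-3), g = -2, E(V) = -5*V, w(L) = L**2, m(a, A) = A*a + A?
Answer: 3240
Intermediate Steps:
m(a, A) = A + A*a
H = 81 (H = -3*(1 - 4)*(-3)**2 = -3*(-3)*9 = -1*(-9)*9 = 9*9 = 81)
(E(4)*g)*H = (-5*4*(-2))*81 = -20*(-2)*81 = 40*81 = 3240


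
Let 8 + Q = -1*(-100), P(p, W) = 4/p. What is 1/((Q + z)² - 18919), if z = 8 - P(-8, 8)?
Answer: -4/35275 ≈ -0.00011339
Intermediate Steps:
Q = 92 (Q = -8 - 1*(-100) = -8 + 100 = 92)
z = 17/2 (z = 8 - 4/(-8) = 8 - 4*(-1)/8 = 8 - 1*(-½) = 8 + ½ = 17/2 ≈ 8.5000)
1/((Q + z)² - 18919) = 1/((92 + 17/2)² - 18919) = 1/((201/2)² - 18919) = 1/(40401/4 - 18919) = 1/(-35275/4) = -4/35275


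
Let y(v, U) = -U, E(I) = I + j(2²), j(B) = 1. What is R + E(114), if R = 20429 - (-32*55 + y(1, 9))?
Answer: 22313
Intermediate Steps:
E(I) = 1 + I (E(I) = I + 1 = 1 + I)
R = 22198 (R = 20429 - (-32*55 - 1*9) = 20429 - (-1760 - 9) = 20429 - 1*(-1769) = 20429 + 1769 = 22198)
R + E(114) = 22198 + (1 + 114) = 22198 + 115 = 22313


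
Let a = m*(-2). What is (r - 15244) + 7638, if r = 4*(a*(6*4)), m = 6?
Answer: -8758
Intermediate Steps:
a = -12 (a = 6*(-2) = -12)
r = -1152 (r = 4*(-72*4) = 4*(-12*24) = 4*(-288) = -1152)
(r - 15244) + 7638 = (-1152 - 15244) + 7638 = -16396 + 7638 = -8758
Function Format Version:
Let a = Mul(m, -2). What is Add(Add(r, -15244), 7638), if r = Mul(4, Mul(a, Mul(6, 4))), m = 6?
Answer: -8758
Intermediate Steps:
a = -12 (a = Mul(6, -2) = -12)
r = -1152 (r = Mul(4, Mul(-12, Mul(6, 4))) = Mul(4, Mul(-12, 24)) = Mul(4, -288) = -1152)
Add(Add(r, -15244), 7638) = Add(Add(-1152, -15244), 7638) = Add(-16396, 7638) = -8758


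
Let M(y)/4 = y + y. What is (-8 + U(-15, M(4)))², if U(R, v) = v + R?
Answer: 81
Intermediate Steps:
M(y) = 8*y (M(y) = 4*(y + y) = 4*(2*y) = 8*y)
U(R, v) = R + v
(-8 + U(-15, M(4)))² = (-8 + (-15 + 8*4))² = (-8 + (-15 + 32))² = (-8 + 17)² = 9² = 81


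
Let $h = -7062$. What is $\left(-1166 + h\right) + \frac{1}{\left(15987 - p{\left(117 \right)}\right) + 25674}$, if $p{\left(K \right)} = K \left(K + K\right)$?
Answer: $- \frac{117520523}{14283} \approx -8228.0$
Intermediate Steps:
$p{\left(K \right)} = 2 K^{2}$ ($p{\left(K \right)} = K 2 K = 2 K^{2}$)
$\left(-1166 + h\right) + \frac{1}{\left(15987 - p{\left(117 \right)}\right) + 25674} = \left(-1166 - 7062\right) + \frac{1}{\left(15987 - 2 \cdot 117^{2}\right) + 25674} = -8228 + \frac{1}{\left(15987 - 2 \cdot 13689\right) + 25674} = -8228 + \frac{1}{\left(15987 - 27378\right) + 25674} = -8228 + \frac{1}{-11391 + 25674} = -8228 + \frac{1}{14283} = - \frac{117520523}{14283}$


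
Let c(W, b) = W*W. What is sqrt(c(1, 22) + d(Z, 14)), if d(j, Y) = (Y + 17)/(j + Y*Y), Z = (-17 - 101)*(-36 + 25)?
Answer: 5*sqrt(10126)/498 ≈ 1.0103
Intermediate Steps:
Z = 1298 (Z = -118*(-11) = 1298)
c(W, b) = W**2
d(j, Y) = (17 + Y)/(j + Y**2)
sqrt(c(1, 22) + d(Z, 14)) = sqrt(1**2 + (17 + 14)/(1298 + 14**2)) = sqrt(1 + 31/(1298 + 196)) = sqrt(1 + 31/1494) = sqrt(1525/1494) = 5*sqrt(10126)/498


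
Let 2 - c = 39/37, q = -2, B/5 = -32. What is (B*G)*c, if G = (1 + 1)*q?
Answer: 22400/37 ≈ 605.41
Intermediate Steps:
B = -160 (B = 5*(-32) = -160)
c = 35/37 (c = 2 - 39/37 = 35/37 ≈ 0.94595)
G = -4 (G = (1 + 1)*(-2) = 2*(-2) = -4)
(B*G)*c = -160*(-4)*(35/37) = 640*(35/37) = 22400/37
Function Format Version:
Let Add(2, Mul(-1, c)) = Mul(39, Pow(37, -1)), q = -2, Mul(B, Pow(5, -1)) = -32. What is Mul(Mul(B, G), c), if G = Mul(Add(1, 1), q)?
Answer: Rational(22400, 37) ≈ 605.41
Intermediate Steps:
B = -160 (B = Mul(5, -32) = -160)
c = Rational(35, 37) (c = Add(2, Mul(-1, Mul(39, Pow(37, -1)))) = Add(2, Mul(-1, Mul(39, Rational(1, 37)))) = Add(2, Mul(-1, Rational(39, 37))) = Add(2, Rational(-39, 37)) = Rational(35, 37) ≈ 0.94595)
G = -4 (G = Mul(Add(1, 1), -2) = Mul(2, -2) = -4)
Mul(Mul(B, G), c) = Mul(Mul(-160, -4), Rational(35, 37)) = Mul(640, Rational(35, 37)) = Rational(22400, 37)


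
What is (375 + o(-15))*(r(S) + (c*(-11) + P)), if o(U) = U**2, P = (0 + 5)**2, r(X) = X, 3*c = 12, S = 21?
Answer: 1200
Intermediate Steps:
c = 4 (c = (1/3)*12 = 4)
P = 25 (P = 5**2 = 25)
(375 + o(-15))*(r(S) + (c*(-11) + P)) = (375 + (-15)**2)*(21 + (4*(-11) + 25)) = (375 + 225)*(21 + (-44 + 25)) = 600*(21 - 19) = 600*2 = 1200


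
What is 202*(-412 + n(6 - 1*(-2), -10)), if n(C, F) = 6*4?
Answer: -78376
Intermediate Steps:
n(C, F) = 24
202*(-412 + n(6 - 1*(-2), -10)) = 202*(-412 + 24) = 202*(-388) = -78376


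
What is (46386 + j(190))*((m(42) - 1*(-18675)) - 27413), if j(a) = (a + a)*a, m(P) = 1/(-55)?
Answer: -56991364326/55 ≈ -1.0362e+9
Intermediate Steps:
m(P) = -1/55
j(a) = 2*a**2 (j(a) = (2*a)*a = 2*a**2)
(46386 + j(190))*((m(42) - 1*(-18675)) - 27413) = (46386 + 2*190**2)*((-1/55 - 1*(-18675)) - 27413) = (46386 + 2*36100)*((-1/55 + 18675) - 27413) = (46386 + 72200)*(1027124/55 - 27413) = 118586*(-480591/55) = -56991364326/55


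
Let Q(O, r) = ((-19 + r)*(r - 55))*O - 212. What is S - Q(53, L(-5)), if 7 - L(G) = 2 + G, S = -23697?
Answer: -44950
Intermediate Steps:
L(G) = 5 - G (L(G) = 7 - (2 + G) = 7 + (-2 - G) = 5 - G)
Q(O, r) = -212 + O*(-55 + r)*(-19 + r) (Q(O, r) = ((-19 + r)*(-55 + r))*O - 212 = ((-55 + r)*(-19 + r))*O - 212 = O*(-55 + r)*(-19 + r) - 212 = -212 + O*(-55 + r)*(-19 + r))
S - Q(53, L(-5)) = -23697 - (-212 + 1045*53 + 53*(5 - 1*(-5))² - 74*53*(5 - 1*(-5))) = -23697 - (-212 + 55385 + 53*(5 + 5)² - 74*53*(5 + 5)) = -23697 - (-212 + 55385 + 53*10² - 74*53*10) = -23697 - (-212 + 55385 + 53*100 - 39220) = -23697 - (-212 + 55385 + 5300 - 39220) = -23697 - 1*21253 = -23697 - 21253 = -44950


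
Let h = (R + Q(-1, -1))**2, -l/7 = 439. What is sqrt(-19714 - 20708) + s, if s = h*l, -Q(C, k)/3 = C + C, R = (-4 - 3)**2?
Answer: -9295825 + I*sqrt(40422) ≈ -9.2958e+6 + 201.05*I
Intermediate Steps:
l = -3073 (l = -7*439 = -3073)
R = 49 (R = (-7)**2 = 49)
Q(C, k) = -6*C (Q(C, k) = -3*(C + C) = -6*C)
h = 3025 (h = (49 - 6*(-1))**2 = (49 + 6)**2 = 55**2 = 3025)
s = -9295825 (s = 3025*(-3073) = -9295825)
sqrt(-19714 - 20708) + s = sqrt(-19714 - 20708) - 9295825 = sqrt(-40422) - 9295825 = I*sqrt(40422) - 9295825 = -9295825 + I*sqrt(40422)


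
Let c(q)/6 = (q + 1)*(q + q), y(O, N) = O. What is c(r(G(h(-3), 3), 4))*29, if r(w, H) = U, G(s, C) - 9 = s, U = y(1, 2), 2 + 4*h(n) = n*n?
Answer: 696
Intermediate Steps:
h(n) = -½ + n²/4 (h(n) = -½ + (n*n)/4 = -½ + n²/4)
U = 1
G(s, C) = 9 + s
r(w, H) = 1
c(q) = 12*q*(1 + q) (c(q) = 6*((q + 1)*(q + q)) = 6*((1 + q)*(2*q)) = 6*(2*q*(1 + q)) = 12*q*(1 + q))
c(r(G(h(-3), 3), 4))*29 = (12*1*(1 + 1))*29 = (12*1*2)*29 = 24*29 = 696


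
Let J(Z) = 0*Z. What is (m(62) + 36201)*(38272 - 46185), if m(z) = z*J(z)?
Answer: -286458513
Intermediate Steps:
J(Z) = 0
m(z) = 0 (m(z) = z*0 = 0)
(m(62) + 36201)*(38272 - 46185) = (0 + 36201)*(38272 - 46185) = 36201*(-7913) = -286458513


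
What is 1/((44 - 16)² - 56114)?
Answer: -1/55330 ≈ -1.8073e-5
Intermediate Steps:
1/((44 - 16)² - 56114) = 1/(28² - 56114) = 1/(784 - 56114) = 1/(-55330) = -1/55330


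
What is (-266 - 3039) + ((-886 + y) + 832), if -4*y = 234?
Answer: -6835/2 ≈ -3417.5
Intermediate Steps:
y = -117/2 (y = -¼*234 = -117/2 ≈ -58.500)
(-266 - 3039) + ((-886 + y) + 832) = (-266 - 3039) + ((-886 - 117/2) + 832) = -3305 + (-1889/2 + 832) = -3305 - 225/2 = -6835/2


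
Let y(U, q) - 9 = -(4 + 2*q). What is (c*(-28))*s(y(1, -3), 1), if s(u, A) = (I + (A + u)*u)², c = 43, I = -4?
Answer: -19726336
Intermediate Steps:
y(U, q) = 5 - 2*q (y(U, q) = 9 - (4 + 2*q) = 9 - 2*(2 + q) = 9 + (-4 - 2*q) = 5 - 2*q)
s(u, A) = (-4 + u*(A + u))² (s(u, A) = (-4 + (A + u)*u)² = (-4 + u*(A + u))²)
(c*(-28))*s(y(1, -3), 1) = (43*(-28))*(-4 + (5 - 2*(-3))² + 1*(5 - 2*(-3)))² = -1204*(-4 + (5 + 6)² + 1*(5 + 6))² = -1204*(-4 + 11² + 1*11)² = -1204*(-4 + 121 + 11)² = -1204*128² = -1204*16384 = -19726336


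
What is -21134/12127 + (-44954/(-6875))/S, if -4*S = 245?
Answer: -5396887126/2918059375 ≈ -1.8495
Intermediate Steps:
S = -245/4 (S = -1/4*245 = -245/4 ≈ -61.250)
-21134/12127 + (-44954/(-6875))/S = -21134/12127 + (-44954/(-6875))/(-245/4) = -21134*1/12127 - 44954*(-1/6875)*(-4/245) = -21134/12127 + (44954/6875)*(-4/245) = -21134/12127 - 25688/240625 = -5396887126/2918059375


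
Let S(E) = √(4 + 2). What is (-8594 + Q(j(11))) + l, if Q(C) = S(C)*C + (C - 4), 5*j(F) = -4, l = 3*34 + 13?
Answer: -42419/5 - 4*√6/5 ≈ -8485.8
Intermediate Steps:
l = 115 (l = 102 + 13 = 115)
S(E) = √6
j(F) = -⅘ (j(F) = (⅕)*(-4) = -⅘)
Q(C) = -4 + C + C*√6 (Q(C) = √6*C + (C - 4) = C*√6 + (-4 + C) = -4 + C + C*√6)
(-8594 + Q(j(11))) + l = (-8594 + (-4 - ⅘ - 4*√6/5)) + 115 = (-8594 + (-24/5 - 4*√6/5)) + 115 = (-42994/5 - 4*√6/5) + 115 = -42419/5 - 4*√6/5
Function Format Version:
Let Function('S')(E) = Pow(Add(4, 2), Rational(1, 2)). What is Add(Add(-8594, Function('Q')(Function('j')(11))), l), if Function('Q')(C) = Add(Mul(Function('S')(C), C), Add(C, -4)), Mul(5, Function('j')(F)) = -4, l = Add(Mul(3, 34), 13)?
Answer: Add(Rational(-42419, 5), Mul(Rational(-4, 5), Pow(6, Rational(1, 2)))) ≈ -8485.8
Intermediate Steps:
l = 115 (l = Add(102, 13) = 115)
Function('S')(E) = Pow(6, Rational(1, 2))
Function('j')(F) = Rational(-4, 5) (Function('j')(F) = Mul(Rational(1, 5), -4) = Rational(-4, 5))
Function('Q')(C) = Add(-4, C, Mul(C, Pow(6, Rational(1, 2)))) (Function('Q')(C) = Add(Mul(Pow(6, Rational(1, 2)), C), Add(C, -4)) = Add(Mul(C, Pow(6, Rational(1, 2))), Add(-4, C)) = Add(-4, C, Mul(C, Pow(6, Rational(1, 2)))))
Add(Add(-8594, Function('Q')(Function('j')(11))), l) = Add(Add(-8594, Add(-4, Rational(-4, 5), Mul(Rational(-4, 5), Pow(6, Rational(1, 2))))), 115) = Add(Add(-8594, Add(Rational(-24, 5), Mul(Rational(-4, 5), Pow(6, Rational(1, 2))))), 115) = Add(Add(Rational(-42994, 5), Mul(Rational(-4, 5), Pow(6, Rational(1, 2)))), 115) = Add(Rational(-42419, 5), Mul(Rational(-4, 5), Pow(6, Rational(1, 2))))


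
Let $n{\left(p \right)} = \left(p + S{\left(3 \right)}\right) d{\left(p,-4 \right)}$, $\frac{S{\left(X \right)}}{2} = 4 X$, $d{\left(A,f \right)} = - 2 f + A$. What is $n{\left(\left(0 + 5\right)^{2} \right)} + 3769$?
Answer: $5386$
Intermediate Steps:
$d{\left(A,f \right)} = A - 2 f$
$S{\left(X \right)} = 8 X$ ($S{\left(X \right)} = 2 \cdot 4 X = 8 X$)
$n{\left(p \right)} = \left(8 + p\right) \left(24 + p\right)$ ($n{\left(p \right)} = \left(p + 8 \cdot 3\right) \left(p - -8\right) = \left(p + 24\right) \left(p + 8\right) = \left(24 + p\right) \left(8 + p\right) = \left(8 + p\right) \left(24 + p\right)$)
$n{\left(\left(0 + 5\right)^{2} \right)} + 3769 = \left(8 + \left(0 + 5\right)^{2}\right) \left(24 + \left(0 + 5\right)^{2}\right) + 3769 = \left(8 + 5^{2}\right) \left(24 + 5^{2}\right) + 3769 = \left(8 + 25\right) \left(24 + 25\right) + 3769 = 33 \cdot 49 + 3769 = 1617 + 3769 = 5386$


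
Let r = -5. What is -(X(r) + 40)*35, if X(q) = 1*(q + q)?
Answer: -1050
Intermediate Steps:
X(q) = 2*q (X(q) = 1*(2*q) = 2*q)
-(X(r) + 40)*35 = -(2*(-5) + 40)*35 = -(-10 + 40)*35 = -30*35 = -1*1050 = -1050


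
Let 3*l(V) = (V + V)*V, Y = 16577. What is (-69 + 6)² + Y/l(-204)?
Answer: 110132513/27744 ≈ 3969.6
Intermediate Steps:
l(V) = 2*V²/3 (l(V) = ((V + V)*V)/3 = ((2*V)*V)/3 = (2*V²)/3 = 2*V²/3)
(-69 + 6)² + Y/l(-204) = (-69 + 6)² + 16577/(((⅔)*(-204)²)) = (-63)² + 16577/(((⅔)*41616)) = 3969 + 16577/27744 = 110132513/27744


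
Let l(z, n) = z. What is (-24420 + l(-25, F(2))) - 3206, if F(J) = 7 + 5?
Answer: -27651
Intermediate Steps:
F(J) = 12
(-24420 + l(-25, F(2))) - 3206 = (-24420 - 25) - 3206 = -24445 - 3206 = -27651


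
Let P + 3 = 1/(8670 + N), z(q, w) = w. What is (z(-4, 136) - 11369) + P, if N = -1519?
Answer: -80348635/7151 ≈ -11236.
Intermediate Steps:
P = -21452/7151 (P = -3 + 1/(8670 - 1519) = -3 + 1/7151 = -21452/7151 ≈ -2.9999)
(z(-4, 136) - 11369) + P = (136 - 11369) - 21452/7151 = -11233 - 21452/7151 = -80348635/7151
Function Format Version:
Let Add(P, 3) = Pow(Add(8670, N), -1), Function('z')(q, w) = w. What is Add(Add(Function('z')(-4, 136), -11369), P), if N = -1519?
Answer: Rational(-80348635, 7151) ≈ -11236.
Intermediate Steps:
P = Rational(-21452, 7151) (P = Add(-3, Pow(Add(8670, -1519), -1)) = Add(-3, Pow(7151, -1)) = Add(-3, Rational(1, 7151)) = Rational(-21452, 7151) ≈ -2.9999)
Add(Add(Function('z')(-4, 136), -11369), P) = Add(Add(136, -11369), Rational(-21452, 7151)) = Add(-11233, Rational(-21452, 7151)) = Rational(-80348635, 7151)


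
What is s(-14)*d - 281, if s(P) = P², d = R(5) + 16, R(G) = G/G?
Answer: 3051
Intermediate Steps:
R(G) = 1
d = 17 (d = 1 + 16 = 17)
s(-14)*d - 281 = (-14)²*17 - 281 = 196*17 - 281 = 3332 - 281 = 3051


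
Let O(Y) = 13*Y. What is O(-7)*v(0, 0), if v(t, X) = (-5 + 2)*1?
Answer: 273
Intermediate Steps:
v(t, X) = -3 (v(t, X) = -3*1 = -3)
O(-7)*v(0, 0) = (13*(-7))*(-3) = -91*(-3) = 273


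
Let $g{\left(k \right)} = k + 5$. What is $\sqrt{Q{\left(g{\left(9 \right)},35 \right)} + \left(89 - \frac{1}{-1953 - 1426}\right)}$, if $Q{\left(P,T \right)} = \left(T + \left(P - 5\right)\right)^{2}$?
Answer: $\frac{2 \sqrt{5780181601}}{3379} \approx 45.0$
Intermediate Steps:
$g{\left(k \right)} = 5 + k$
$Q{\left(P,T \right)} = \left(-5 + P + T\right)^{2}$ ($Q{\left(P,T \right)} = \left(T + \left(-5 + P\right)\right)^{2} = \left(-5 + P + T\right)^{2}$)
$\sqrt{Q{\left(g{\left(9 \right)},35 \right)} + \left(89 - \frac{1}{-1953 - 1426}\right)} = \sqrt{\left(-5 + \left(5 + 9\right) + 35\right)^{2} + \left(89 - \frac{1}{-1953 - 1426}\right)} = \sqrt{\left(-5 + 14 + 35\right)^{2} + \left(89 - \frac{1}{-3379}\right)} = \sqrt{44^{2} + \left(89 - - \frac{1}{3379}\right)} = \sqrt{1936 + \left(89 + \frac{1}{3379}\right)} = \sqrt{1936 + \frac{300732}{3379}} = \sqrt{\frac{6842476}{3379}} = \frac{2 \sqrt{5780181601}}{3379}$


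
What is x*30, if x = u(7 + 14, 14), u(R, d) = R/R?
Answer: 30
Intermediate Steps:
u(R, d) = 1
x = 1
x*30 = 1*30 = 30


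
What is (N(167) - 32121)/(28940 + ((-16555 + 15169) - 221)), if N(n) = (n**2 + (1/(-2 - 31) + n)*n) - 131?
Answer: 776191/901989 ≈ 0.86053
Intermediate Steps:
N(n) = -131 + n**2 + n*(-1/33 + n) (N(n) = (n**2 + (1/(-33) + n)*n) - 131 = (n**2 + (-1/33 + n)*n) - 131 = (n**2 + n*(-1/33 + n)) - 131 = -131 + n**2 + n*(-1/33 + n))
(N(167) - 32121)/(28940 + ((-16555 + 15169) - 221)) = ((-131 + 2*167**2 - 1/33*167) - 32121)/(28940 + ((-16555 + 15169) - 221)) = ((-131 + 2*27889 - 167/33) - 32121)/(28940 + (-1386 - 221)) = ((-131 + 55778 - 167/33) - 32121)/(28940 - 1607) = (1836184/33 - 32121)/27333 = (776191/33)*(1/27333) = 776191/901989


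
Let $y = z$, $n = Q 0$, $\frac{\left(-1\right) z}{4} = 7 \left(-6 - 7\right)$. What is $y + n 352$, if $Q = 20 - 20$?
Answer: $364$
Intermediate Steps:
$Q = 0$ ($Q = 20 - 20 = 0$)
$z = 364$ ($z = - 4 \cdot 7 \left(-6 - 7\right) = - 4 \cdot 7 \left(-13\right) = \left(-4\right) \left(-91\right) = 364$)
$n = 0$ ($n = 0 \cdot 0 = 0$)
$y = 364$
$y + n 352 = 364 + 0 \cdot 352 = 364 + 0 = 364$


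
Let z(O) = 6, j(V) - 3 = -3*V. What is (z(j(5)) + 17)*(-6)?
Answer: -138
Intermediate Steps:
j(V) = 3 - 3*V
(z(j(5)) + 17)*(-6) = (6 + 17)*(-6) = 23*(-6) = -138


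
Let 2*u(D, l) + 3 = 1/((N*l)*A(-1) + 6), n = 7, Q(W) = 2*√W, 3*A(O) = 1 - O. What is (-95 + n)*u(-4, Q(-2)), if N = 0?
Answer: 374/3 ≈ 124.67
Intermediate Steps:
A(O) = ⅓ - O/3 (A(O) = (1 - O)/3 = ⅓ - O/3)
u(D, l) = -17/12 (u(D, l) = -3/2 + 1/(2*((0*l)*(⅓ - ⅓*(-1)) + 6)) = -3/2 + 1/(2*(0*(⅓ + ⅓) + 6)) = -3/2 + 1/(2*(0*(⅔) + 6)) = -3/2 + 1/(2*(0 + 6)) = -3/2 + (½)/6 = -3/2 + (½)*(⅙) = -3/2 + 1/12 = -17/12)
(-95 + n)*u(-4, Q(-2)) = (-95 + 7)*(-17/12) = -88*(-17/12) = 374/3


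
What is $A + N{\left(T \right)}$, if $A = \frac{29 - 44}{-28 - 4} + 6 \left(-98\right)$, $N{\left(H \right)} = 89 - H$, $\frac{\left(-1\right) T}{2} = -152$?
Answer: $- \frac{25681}{32} \approx -802.53$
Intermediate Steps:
$T = 304$ ($T = \left(-2\right) \left(-152\right) = 304$)
$A = - \frac{18801}{32}$ ($A = - \frac{15}{-32} - 588 = \left(-15\right) \left(- \frac{1}{32}\right) - 588 = \frac{15}{32} - 588 = - \frac{18801}{32} \approx -587.53$)
$A + N{\left(T \right)} = - \frac{18801}{32} + \left(89 - 304\right) = - \frac{18801}{32} - 215 = - \frac{25681}{32}$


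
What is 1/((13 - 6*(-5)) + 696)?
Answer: 1/739 ≈ 0.0013532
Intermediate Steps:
1/((13 - 6*(-5)) + 696) = 1/((13 + 30) + 696) = 1/(43 + 696) = 1/739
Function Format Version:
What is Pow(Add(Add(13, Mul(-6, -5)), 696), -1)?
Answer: Rational(1, 739) ≈ 0.0013532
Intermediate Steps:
Pow(Add(Add(13, Mul(-6, -5)), 696), -1) = Pow(Add(Add(13, 30), 696), -1) = Pow(Add(43, 696), -1) = Pow(739, -1) = Rational(1, 739)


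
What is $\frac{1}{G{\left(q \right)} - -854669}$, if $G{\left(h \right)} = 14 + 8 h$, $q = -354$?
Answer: $\frac{1}{851851} \approx 1.1739 \cdot 10^{-6}$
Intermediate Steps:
$\frac{1}{G{\left(q \right)} - -854669} = \frac{1}{\left(14 + 8 \left(-354\right)\right) - -854669} = \frac{1}{\left(14 - 2832\right) + 854669} = \frac{1}{-2818 + 854669} = \frac{1}{851851}$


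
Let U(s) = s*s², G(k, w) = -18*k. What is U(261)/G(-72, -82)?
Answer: 219501/16 ≈ 13719.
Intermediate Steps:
U(s) = s³
U(261)/G(-72, -82) = 261³/((-18*(-72))) = 17779581/1296 = 17779581*(1/1296) = 219501/16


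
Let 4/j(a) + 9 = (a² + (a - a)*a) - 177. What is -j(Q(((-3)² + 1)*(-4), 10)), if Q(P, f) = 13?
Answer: 4/17 ≈ 0.23529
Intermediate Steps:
j(a) = 4/(-186 + a²) (j(a) = 4/(-9 + ((a² + (a - a)*a) - 177)) = 4/(-9 + ((a² + 0*a) - 177)) = 4/(-9 + ((a² + 0) - 177)) = 4/(-9 + (a² - 177)) = 4/(-9 + (-177 + a²)) = 4/(-186 + a²))
-j(Q(((-3)² + 1)*(-4), 10)) = -4/(-186 + 13²) = -4/(-186 + 169) = -4/(-17) = -4*(-1)/17 = -1*(-4/17) = 4/17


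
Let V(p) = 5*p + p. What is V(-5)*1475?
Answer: -44250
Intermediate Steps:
V(p) = 6*p
V(-5)*1475 = (6*(-5))*1475 = -30*1475 = -44250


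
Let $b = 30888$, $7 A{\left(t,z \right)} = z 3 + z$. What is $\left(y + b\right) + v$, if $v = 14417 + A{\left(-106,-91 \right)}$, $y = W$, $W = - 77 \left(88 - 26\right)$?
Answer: $40479$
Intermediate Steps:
$W = -4774$ ($W = \left(-77\right) 62 = -4774$)
$y = -4774$
$A{\left(t,z \right)} = \frac{4 z}{7}$ ($A{\left(t,z \right)} = \frac{z 3 + z}{7} = \frac{3 z + z}{7} = \frac{4 z}{7}$)
$v = 14365$ ($v = 14417 + \frac{4}{7} \left(-91\right) = 14417 - 52 = 14365$)
$\left(y + b\right) + v = \left(-4774 + 30888\right) + 14365 = 26114 + 14365 = 40479$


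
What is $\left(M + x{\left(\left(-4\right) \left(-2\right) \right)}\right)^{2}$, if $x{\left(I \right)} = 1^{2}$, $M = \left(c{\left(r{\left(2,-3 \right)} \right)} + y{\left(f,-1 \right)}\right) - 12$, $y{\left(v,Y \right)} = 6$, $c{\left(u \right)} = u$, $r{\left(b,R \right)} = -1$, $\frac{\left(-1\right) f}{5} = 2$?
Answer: $36$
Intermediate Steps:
$f = -10$ ($f = \left(-5\right) 2 = -10$)
$M = -7$ ($M = \left(-1 + 6\right) - 12 = 5 - 12 = -7$)
$x{\left(I \right)} = 1$
$\left(M + x{\left(\left(-4\right) \left(-2\right) \right)}\right)^{2} = \left(-7 + 1\right)^{2} = \left(-6\right)^{2} = 36$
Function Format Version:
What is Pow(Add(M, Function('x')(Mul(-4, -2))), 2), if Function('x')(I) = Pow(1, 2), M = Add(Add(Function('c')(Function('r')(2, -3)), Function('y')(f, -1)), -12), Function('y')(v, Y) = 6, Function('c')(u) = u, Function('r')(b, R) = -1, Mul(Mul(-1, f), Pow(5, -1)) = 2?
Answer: 36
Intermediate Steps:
f = -10 (f = Mul(-5, 2) = -10)
M = -7 (M = Add(Add(-1, 6), -12) = Add(5, -12) = -7)
Function('x')(I) = 1
Pow(Add(M, Function('x')(Mul(-4, -2))), 2) = Pow(Add(-7, 1), 2) = Pow(-6, 2) = 36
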